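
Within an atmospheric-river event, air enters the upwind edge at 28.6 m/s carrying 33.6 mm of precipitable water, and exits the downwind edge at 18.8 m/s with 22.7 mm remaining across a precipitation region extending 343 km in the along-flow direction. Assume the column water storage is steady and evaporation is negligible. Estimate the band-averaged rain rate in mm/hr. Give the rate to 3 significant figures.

R ≈ 5.61 mm/hr

Column moisture flux per unit crosswind length is F = V × PW.
Inflow: F_in = 28.6 × 33.6 = 960.96 mm·m/s
Outflow: F_out = 18.8 × 22.7 = 426.76 mm·m/s
Steady-state rate R = (F_in − F_out)/L = (960.96 − 426.76) / 343000 m = 1.557e-03 mm/s.
R = 1.557e-03 × 3600 = 5.61 mm/hr.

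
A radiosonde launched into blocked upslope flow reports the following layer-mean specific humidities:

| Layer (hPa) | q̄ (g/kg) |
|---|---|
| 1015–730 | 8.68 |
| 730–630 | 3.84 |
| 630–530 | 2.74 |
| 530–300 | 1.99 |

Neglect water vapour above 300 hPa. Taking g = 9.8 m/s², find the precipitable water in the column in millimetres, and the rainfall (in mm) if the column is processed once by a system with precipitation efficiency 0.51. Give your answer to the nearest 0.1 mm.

Precipitable water is the column-integrated vapour mass per unit area: PW = (1/g) Σ q̄ Δp, with q in kg/kg and Δp in Pa (1 kg/m² of water = 1 mm).
Layer 1015–730 hPa: Δp = 285 hPa = 28500 Pa, q̄ = 0.00868 kg/kg → 0.00868 × 28500 / 9.8 = 25.24 mm
Layer 730–630 hPa: Δp = 100 hPa = 10000 Pa, q̄ = 0.00384 kg/kg → 0.00384 × 10000 / 9.8 = 3.92 mm
Layer 630–530 hPa: Δp = 100 hPa = 10000 Pa, q̄ = 0.00274 kg/kg → 0.00274 × 10000 / 9.8 = 2.80 mm
Layer 530–300 hPa: Δp = 230 hPa = 23000 Pa, q̄ = 0.00199 kg/kg → 0.00199 × 23000 / 9.8 = 4.67 mm
PW = 25.24 + 3.92 + 2.80 + 4.67 = 36.63 ≈ 36.6 mm.
Rainfall = ε × PW = 0.51 × 36.6 = 18.7 mm.

PW ≈ 36.6 mm; rainfall ≈ 18.7 mm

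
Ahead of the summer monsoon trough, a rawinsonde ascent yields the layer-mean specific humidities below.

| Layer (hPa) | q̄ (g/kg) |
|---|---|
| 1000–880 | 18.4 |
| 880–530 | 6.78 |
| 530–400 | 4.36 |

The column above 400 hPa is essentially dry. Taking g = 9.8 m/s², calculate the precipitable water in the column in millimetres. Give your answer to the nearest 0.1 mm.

PW ≈ 52.5 mm

Precipitable water is the column-integrated vapour mass per unit area: PW = (1/g) Σ q̄ Δp, with q in kg/kg and Δp in Pa (1 kg/m² of water = 1 mm).
Layer 1000–880 hPa: Δp = 120 hPa = 12000 Pa, q̄ = 0.0184 kg/kg → 0.0184 × 12000 / 9.8 = 22.53 mm
Layer 880–530 hPa: Δp = 350 hPa = 35000 Pa, q̄ = 0.00678 kg/kg → 0.00678 × 35000 / 9.8 = 24.21 mm
Layer 530–400 hPa: Δp = 130 hPa = 13000 Pa, q̄ = 0.00436 kg/kg → 0.00436 × 13000 / 9.8 = 5.78 mm
PW = 22.53 + 24.21 + 5.78 = 52.52 ≈ 52.5 mm.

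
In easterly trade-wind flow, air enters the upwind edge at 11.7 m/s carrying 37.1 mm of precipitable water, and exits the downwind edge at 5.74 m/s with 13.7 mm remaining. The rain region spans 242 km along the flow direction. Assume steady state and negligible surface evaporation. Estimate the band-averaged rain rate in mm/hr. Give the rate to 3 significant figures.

R ≈ 5.29 mm/hr

Column moisture flux per unit crosswind length is F = V × PW.
Inflow: F_in = 11.7 × 37.1 = 434.07 mm·m/s
Outflow: F_out = 5.74 × 13.7 = 78.638 mm·m/s
Steady-state rate R = (F_in − F_out)/L = (434.07 − 78.638) / 242000 m = 1.469e-03 mm/s.
R = 1.469e-03 × 3600 = 5.29 mm/hr.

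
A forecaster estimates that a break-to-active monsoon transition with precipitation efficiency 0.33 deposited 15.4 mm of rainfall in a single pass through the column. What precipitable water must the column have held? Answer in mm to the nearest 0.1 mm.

PW = rainfall / ε = 15.4 / 0.33 = 46.7 mm.

PW ≈ 46.7 mm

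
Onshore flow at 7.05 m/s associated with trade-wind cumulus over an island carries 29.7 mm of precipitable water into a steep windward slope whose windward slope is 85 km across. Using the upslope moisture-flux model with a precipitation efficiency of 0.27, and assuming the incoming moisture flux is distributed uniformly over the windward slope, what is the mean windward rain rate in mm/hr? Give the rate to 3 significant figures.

Incoming column moisture flux per unit ridge length: F = V × PW = 7.05 × 29.7 = 209.385 mm·m/s.
Spread over the 85 km slope with efficiency ε = 0.27: R = ε·F/W = 0.27 × 209.385 / 85000 m = 6.651e-04 mm/s.
R = 6.651e-04 × 3600 = 2.39 mm/hr.

R ≈ 2.39 mm/hr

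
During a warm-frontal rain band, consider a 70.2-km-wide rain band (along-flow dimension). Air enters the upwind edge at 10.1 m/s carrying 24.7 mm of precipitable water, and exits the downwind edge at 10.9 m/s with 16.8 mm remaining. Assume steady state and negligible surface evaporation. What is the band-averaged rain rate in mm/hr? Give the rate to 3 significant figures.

Column moisture flux per unit crosswind length is F = V × PW.
Inflow: F_in = 10.1 × 24.7 = 249.47 mm·m/s
Outflow: F_out = 10.9 × 16.8 = 183.12 mm·m/s
Steady-state rate R = (F_in − F_out)/L = (249.47 − 183.12) / 70200 m = 9.452e-04 mm/s.
R = 9.452e-04 × 3600 = 3.40 mm/hr.

R ≈ 3.40 mm/hr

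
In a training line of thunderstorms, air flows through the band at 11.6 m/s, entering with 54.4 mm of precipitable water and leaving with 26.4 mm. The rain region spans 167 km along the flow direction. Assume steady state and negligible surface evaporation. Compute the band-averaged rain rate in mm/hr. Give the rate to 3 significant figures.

Column moisture flux per unit crosswind length is F = V × PW.
Inflow: F_in = 11.6 × 54.4 = 631.04 mm·m/s
Outflow: F_out = 11.6 × 26.4 = 306.24 mm·m/s
Steady-state rate R = (F_in − F_out)/L = (631.04 − 306.24) / 167000 m = 1.945e-03 mm/s.
R = 1.945e-03 × 3600 = 7.00 mm/hr.

R ≈ 7.00 mm/hr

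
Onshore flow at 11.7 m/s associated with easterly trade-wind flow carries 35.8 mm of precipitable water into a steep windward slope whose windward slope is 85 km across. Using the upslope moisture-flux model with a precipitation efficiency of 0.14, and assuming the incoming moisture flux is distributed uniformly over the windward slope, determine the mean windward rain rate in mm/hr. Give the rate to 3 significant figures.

R ≈ 2.48 mm/hr

Incoming column moisture flux per unit ridge length: F = V × PW = 11.7 × 35.8 = 418.86 mm·m/s.
Spread over the 85 km slope with efficiency ε = 0.14: R = ε·F/W = 0.14 × 418.86 / 85000 m = 6.899e-04 mm/s.
R = 6.899e-04 × 3600 = 2.48 mm/hr.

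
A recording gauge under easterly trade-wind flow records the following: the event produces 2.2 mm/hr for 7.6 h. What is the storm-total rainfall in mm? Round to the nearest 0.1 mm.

total ≈ 16.7 mm

Total = Σ Rᵢ Δtᵢ = 2.2 × 7.6
      = 16.72 = 16.7 mm.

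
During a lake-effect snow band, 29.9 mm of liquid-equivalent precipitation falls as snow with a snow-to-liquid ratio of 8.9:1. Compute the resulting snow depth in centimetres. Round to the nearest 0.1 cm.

Snow depth = liquid × ratio = 29.9 mm × 8.9 = 266.11 mm = 26.6 cm.

snow depth ≈ 26.6 cm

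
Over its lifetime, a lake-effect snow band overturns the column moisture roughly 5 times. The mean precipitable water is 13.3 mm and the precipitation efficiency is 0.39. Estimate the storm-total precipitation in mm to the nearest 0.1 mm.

Each cycle deposits ε × PW = 0.39 × 13.3 = 5.187 mm.
Over 5 cycles: 5 × 5.187 = 25.9 mm.

precipitation ≈ 25.9 mm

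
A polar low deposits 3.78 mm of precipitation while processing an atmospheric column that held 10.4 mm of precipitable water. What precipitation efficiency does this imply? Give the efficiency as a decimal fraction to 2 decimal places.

ε = precipitation / PW = 3.78 / 10.4 = 0.36.

ε ≈ 0.36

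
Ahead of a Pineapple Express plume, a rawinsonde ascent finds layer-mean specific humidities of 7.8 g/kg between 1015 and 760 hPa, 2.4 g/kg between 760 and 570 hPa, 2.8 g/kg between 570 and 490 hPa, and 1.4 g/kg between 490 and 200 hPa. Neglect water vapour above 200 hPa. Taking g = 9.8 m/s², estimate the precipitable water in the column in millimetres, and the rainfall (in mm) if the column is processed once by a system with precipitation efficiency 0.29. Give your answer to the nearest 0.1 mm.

Precipitable water is the column-integrated vapour mass per unit area: PW = (1/g) Σ q̄ Δp, with q in kg/kg and Δp in Pa (1 kg/m² of water = 1 mm).
Layer 1015–760 hPa: Δp = 255 hPa = 25500 Pa, q̄ = 0.0078 kg/kg → 0.0078 × 25500 / 9.8 = 20.30 mm
Layer 760–570 hPa: Δp = 190 hPa = 19000 Pa, q̄ = 0.0024 kg/kg → 0.0024 × 19000 / 9.8 = 4.65 mm
Layer 570–490 hPa: Δp = 80 hPa = 8000 Pa, q̄ = 0.0028 kg/kg → 0.0028 × 8000 / 9.8 = 2.29 mm
Layer 490–200 hPa: Δp = 290 hPa = 29000 Pa, q̄ = 0.0014 kg/kg → 0.0014 × 29000 / 9.8 = 4.14 mm
PW = 20.30 + 4.65 + 2.29 + 4.14 = 31.38 ≈ 31.4 mm.
Rainfall = ε × PW = 0.29 × 31.4 = 9.1 mm.

PW ≈ 31.4 mm; rainfall ≈ 9.1 mm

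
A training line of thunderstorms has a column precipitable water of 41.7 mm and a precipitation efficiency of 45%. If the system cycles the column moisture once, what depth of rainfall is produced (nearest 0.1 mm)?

Rainfall = ε × PW = 0.45 × 41.7 = 18.8 mm.

rainfall ≈ 18.8 mm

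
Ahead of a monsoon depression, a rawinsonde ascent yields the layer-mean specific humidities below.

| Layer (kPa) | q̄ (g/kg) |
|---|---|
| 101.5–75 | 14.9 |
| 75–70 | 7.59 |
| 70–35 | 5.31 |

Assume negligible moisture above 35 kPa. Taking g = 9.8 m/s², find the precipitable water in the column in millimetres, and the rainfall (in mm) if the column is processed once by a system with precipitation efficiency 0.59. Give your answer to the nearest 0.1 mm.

PW ≈ 63.1 mm; rainfall ≈ 37.2 mm

Precipitable water is the column-integrated vapour mass per unit area: PW = (1/g) Σ q̄ Δp, with q in kg/kg and Δp in Pa (1 kg/m² of water = 1 mm).
Layer 101.5–75 kPa: Δp = 265 hPa = 26500 Pa, q̄ = 0.0149 kg/kg → 0.0149 × 26500 / 9.8 = 40.29 mm
Layer 75–70 kPa: Δp = 50 hPa = 5000 Pa, q̄ = 0.00759 kg/kg → 0.00759 × 5000 / 9.8 = 3.87 mm
Layer 70–35 kPa: Δp = 350 hPa = 35000 Pa, q̄ = 0.00531 kg/kg → 0.00531 × 35000 / 9.8 = 18.96 mm
PW = 40.29 + 3.87 + 18.96 = 63.12 ≈ 63.1 mm.
Rainfall = ε × PW = 0.59 × 63.1 = 37.2 mm.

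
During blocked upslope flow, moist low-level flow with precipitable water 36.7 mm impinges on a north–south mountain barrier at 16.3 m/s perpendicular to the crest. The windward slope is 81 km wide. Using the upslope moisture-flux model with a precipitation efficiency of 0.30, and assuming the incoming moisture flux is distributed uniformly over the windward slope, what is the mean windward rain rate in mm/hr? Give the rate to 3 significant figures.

Incoming column moisture flux per unit ridge length: F = V × PW = 16.3 × 36.7 = 598.21 mm·m/s.
Spread over the 81 km slope with efficiency ε = 0.30: R = ε·F/W = 0.30 × 598.21 / 81000 m = 2.216e-03 mm/s.
R = 2.216e-03 × 3600 = 7.98 mm/hr.

R ≈ 7.98 mm/hr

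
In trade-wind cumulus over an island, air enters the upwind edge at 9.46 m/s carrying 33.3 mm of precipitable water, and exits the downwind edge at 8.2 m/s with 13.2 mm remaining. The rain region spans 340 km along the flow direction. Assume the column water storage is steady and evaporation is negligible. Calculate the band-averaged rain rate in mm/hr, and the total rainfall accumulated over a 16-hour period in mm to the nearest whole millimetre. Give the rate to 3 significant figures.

Column moisture flux per unit crosswind length is F = V × PW.
Inflow: F_in = 9.46 × 33.3 = 315.018 mm·m/s
Outflow: F_out = 8.2 × 13.2 = 108.24 mm·m/s
Steady-state rate R = (F_in − F_out)/L = (315.018 − 108.24) / 340000 m = 6.082e-04 mm/s.
R = 6.082e-04 × 3600 = 2.19 mm/hr.
Over 16 h: total = 2.19 × 16 = 35.04 ≈ 35 mm.

R ≈ 2.19 mm/hr; total ≈ 35 mm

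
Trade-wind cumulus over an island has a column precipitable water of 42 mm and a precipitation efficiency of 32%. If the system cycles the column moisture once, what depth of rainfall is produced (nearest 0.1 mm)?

rainfall ≈ 13.4 mm

Rainfall = ε × PW = 0.32 × 42 = 13.4 mm.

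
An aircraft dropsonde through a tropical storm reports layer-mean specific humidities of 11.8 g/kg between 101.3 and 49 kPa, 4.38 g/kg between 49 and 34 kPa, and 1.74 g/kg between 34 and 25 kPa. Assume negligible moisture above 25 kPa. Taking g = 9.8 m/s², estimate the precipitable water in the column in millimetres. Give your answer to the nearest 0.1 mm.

PW ≈ 71.3 mm

Precipitable water is the column-integrated vapour mass per unit area: PW = (1/g) Σ q̄ Δp, with q in kg/kg and Δp in Pa (1 kg/m² of water = 1 mm).
Layer 101.3–49 kPa: Δp = 523 hPa = 52300 Pa, q̄ = 0.0118 kg/kg → 0.0118 × 52300 / 9.8 = 62.97 mm
Layer 49–34 kPa: Δp = 150 hPa = 15000 Pa, q̄ = 0.00438 kg/kg → 0.00438 × 15000 / 9.8 = 6.70 mm
Layer 34–25 kPa: Δp = 90 hPa = 9000 Pa, q̄ = 0.00174 kg/kg → 0.00174 × 9000 / 9.8 = 1.60 mm
PW = 62.97 + 6.70 + 1.60 = 71.27 ≈ 71.3 mm.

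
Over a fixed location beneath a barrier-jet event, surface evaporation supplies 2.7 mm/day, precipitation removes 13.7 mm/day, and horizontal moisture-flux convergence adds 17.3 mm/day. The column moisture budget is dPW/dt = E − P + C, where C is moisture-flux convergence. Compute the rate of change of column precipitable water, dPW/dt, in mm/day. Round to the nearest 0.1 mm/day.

dPW/dt ≈ 6.3 mm/day

dPW/dt = E − P + C = 2.7 − 13.7 + (17.3) = 6.3 mm/day.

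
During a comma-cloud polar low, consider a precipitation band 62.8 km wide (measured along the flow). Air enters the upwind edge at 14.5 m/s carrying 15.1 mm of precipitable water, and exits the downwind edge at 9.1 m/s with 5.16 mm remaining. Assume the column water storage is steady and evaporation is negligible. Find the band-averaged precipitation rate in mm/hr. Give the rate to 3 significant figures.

R ≈ 9.86 mm/hr

Column moisture flux per unit crosswind length is F = V × PW.
Inflow: F_in = 14.5 × 15.1 = 218.95 mm·m/s
Outflow: F_out = 9.1 × 5.16 = 46.956 mm·m/s
Steady-state rate R = (F_in − F_out)/L = (218.95 − 46.956) / 62800 m = 2.739e-03 mm/s.
R = 2.739e-03 × 3600 = 9.86 mm/hr.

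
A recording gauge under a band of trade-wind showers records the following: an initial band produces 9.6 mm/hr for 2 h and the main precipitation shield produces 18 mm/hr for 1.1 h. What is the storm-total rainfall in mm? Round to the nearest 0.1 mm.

total ≈ 39.0 mm

Total = Σ Rᵢ Δtᵢ = 9.6 × 2 + 18 × 1.1
      = 19.2 + 19.8 = 39.0 mm.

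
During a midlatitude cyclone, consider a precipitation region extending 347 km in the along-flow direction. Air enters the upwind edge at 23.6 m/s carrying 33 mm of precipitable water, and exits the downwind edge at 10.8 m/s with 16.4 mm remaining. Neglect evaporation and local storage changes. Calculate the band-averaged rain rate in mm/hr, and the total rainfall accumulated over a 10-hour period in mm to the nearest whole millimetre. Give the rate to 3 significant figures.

R ≈ 6.24 mm/hr; total ≈ 62 mm

Column moisture flux per unit crosswind length is F = V × PW.
Inflow: F_in = 23.6 × 33 = 778.8 mm·m/s
Outflow: F_out = 10.8 × 16.4 = 177.12 mm·m/s
Steady-state rate R = (F_in − F_out)/L = (778.8 − 177.12) / 347000 m = 1.734e-03 mm/s.
R = 1.734e-03 × 3600 = 6.24 mm/hr.
Over 10 h: total = 6.24 × 10 = 62.4 ≈ 62 mm.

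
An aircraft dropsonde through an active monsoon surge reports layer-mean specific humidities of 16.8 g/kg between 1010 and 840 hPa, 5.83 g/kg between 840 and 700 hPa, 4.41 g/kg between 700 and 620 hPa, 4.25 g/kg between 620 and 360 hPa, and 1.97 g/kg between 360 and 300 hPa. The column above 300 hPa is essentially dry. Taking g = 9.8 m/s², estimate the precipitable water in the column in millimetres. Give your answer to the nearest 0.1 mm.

PW ≈ 53.6 mm

Precipitable water is the column-integrated vapour mass per unit area: PW = (1/g) Σ q̄ Δp, with q in kg/kg and Δp in Pa (1 kg/m² of water = 1 mm).
Layer 1010–840 hPa: Δp = 170 hPa = 17000 Pa, q̄ = 0.0168 kg/kg → 0.0168 × 17000 / 9.8 = 29.14 mm
Layer 840–700 hPa: Δp = 140 hPa = 14000 Pa, q̄ = 0.00583 kg/kg → 0.00583 × 14000 / 9.8 = 8.33 mm
Layer 700–620 hPa: Δp = 80 hPa = 8000 Pa, q̄ = 0.00441 kg/kg → 0.00441 × 8000 / 9.8 = 3.60 mm
Layer 620–360 hPa: Δp = 260 hPa = 26000 Pa, q̄ = 0.00425 kg/kg → 0.00425 × 26000 / 9.8 = 11.28 mm
Layer 360–300 hPa: Δp = 60 hPa = 6000 Pa, q̄ = 0.00197 kg/kg → 0.00197 × 6000 / 9.8 = 1.21 mm
PW = 29.14 + 8.33 + 3.60 + 11.28 + 1.21 = 53.56 ≈ 53.6 mm.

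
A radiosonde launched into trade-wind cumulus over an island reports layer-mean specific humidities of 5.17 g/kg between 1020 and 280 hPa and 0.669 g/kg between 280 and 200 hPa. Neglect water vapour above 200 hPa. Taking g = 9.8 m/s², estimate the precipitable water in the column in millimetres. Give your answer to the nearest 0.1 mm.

PW ≈ 39.6 mm

Precipitable water is the column-integrated vapour mass per unit area: PW = (1/g) Σ q̄ Δp, with q in kg/kg and Δp in Pa (1 kg/m² of water = 1 mm).
Layer 1020–280 hPa: Δp = 740 hPa = 74000 Pa, q̄ = 0.00517 kg/kg → 0.00517 × 74000 / 9.8 = 39.04 mm
Layer 280–200 hPa: Δp = 80 hPa = 8000 Pa, q̄ = 0.000669 kg/kg → 0.000669 × 8000 / 9.8 = 0.55 mm
PW = 39.04 + 0.55 = 39.59 ≈ 39.6 mm.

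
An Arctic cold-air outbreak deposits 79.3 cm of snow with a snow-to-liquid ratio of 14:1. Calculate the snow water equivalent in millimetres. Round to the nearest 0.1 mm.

SWE = snow depth / ratio = 79.3 cm / 14 = 5.664 cm = 56.6 mm.

SWE ≈ 56.6 mm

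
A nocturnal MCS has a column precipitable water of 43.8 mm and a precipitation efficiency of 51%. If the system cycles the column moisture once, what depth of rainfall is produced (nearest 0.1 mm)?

rainfall ≈ 22.3 mm

Rainfall = ε × PW = 0.51 × 43.8 = 22.3 mm.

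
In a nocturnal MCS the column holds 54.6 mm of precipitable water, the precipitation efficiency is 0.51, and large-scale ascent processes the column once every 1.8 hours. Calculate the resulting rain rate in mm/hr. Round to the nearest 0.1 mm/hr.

R ≈ 15.5 mm/hr

Each overturning extracts ε × PW = 0.51 × 54.6 = 27.846 mm.
Rate = ε·PW / τ = 27.846 / 1.8 h = 15.5 mm/hr.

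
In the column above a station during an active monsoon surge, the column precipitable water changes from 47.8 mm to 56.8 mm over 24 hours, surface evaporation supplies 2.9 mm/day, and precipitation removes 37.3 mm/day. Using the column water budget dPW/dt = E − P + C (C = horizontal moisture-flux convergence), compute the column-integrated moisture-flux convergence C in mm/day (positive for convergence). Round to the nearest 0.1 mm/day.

C ≈ 43.4 mm/day

dPW/dt = (56.8 − 47.8) mm / (24/24 day) = +9.000 mm/day.
C = dPW/dt − E + P = (+9.000) − 2.9 + 37.3 = 43.4 mm/day.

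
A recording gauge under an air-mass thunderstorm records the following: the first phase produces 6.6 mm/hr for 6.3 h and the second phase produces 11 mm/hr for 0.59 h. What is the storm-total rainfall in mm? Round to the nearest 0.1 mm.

Total = Σ Rᵢ Δtᵢ = 6.6 × 6.3 + 11 × 0.59
      = 41.58 + 6.49 = 48.1 mm.

total ≈ 48.1 mm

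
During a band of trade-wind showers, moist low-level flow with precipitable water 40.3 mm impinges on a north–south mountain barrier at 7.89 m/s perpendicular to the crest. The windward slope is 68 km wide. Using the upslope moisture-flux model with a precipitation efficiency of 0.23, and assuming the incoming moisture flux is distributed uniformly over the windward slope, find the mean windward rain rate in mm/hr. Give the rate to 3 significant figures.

R ≈ 3.87 mm/hr

Incoming column moisture flux per unit ridge length: F = V × PW = 7.89 × 40.3 = 317.967 mm·m/s.
Spread over the 68 km slope with efficiency ε = 0.23: R = ε·F/W = 0.23 × 317.967 / 68000 m = 1.075e-03 mm/s.
R = 1.075e-03 × 3600 = 3.87 mm/hr.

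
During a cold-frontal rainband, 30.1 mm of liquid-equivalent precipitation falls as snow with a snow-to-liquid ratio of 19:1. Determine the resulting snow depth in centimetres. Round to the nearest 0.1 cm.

Snow depth = liquid × ratio = 30.1 mm × 19 = 571.9 mm = 57.2 cm.

snow depth ≈ 57.2 cm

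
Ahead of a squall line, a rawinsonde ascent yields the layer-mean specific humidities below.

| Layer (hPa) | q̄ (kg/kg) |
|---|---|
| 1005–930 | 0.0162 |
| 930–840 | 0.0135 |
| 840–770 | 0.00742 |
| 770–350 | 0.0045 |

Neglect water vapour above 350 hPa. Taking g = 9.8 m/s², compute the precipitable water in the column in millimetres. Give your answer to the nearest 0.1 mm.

PW ≈ 49.4 mm

Precipitable water is the column-integrated vapour mass per unit area: PW = (1/g) Σ q̄ Δp, with q in kg/kg and Δp in Pa (1 kg/m² of water = 1 mm).
Layer 1005–930 hPa: Δp = 75 hPa = 7500 Pa, q̄ = 0.0162 kg/kg → 0.0162 × 7500 / 9.8 = 12.40 mm
Layer 930–840 hPa: Δp = 90 hPa = 9000 Pa, q̄ = 0.0135 kg/kg → 0.0135 × 9000 / 9.8 = 12.40 mm
Layer 840–770 hPa: Δp = 70 hPa = 7000 Pa, q̄ = 0.00742 kg/kg → 0.00742 × 7000 / 9.8 = 5.30 mm
Layer 770–350 hPa: Δp = 420 hPa = 42000 Pa, q̄ = 0.0045 kg/kg → 0.0045 × 42000 / 9.8 = 19.29 mm
PW = 12.40 + 12.40 + 5.30 + 19.29 = 49.39 ≈ 49.4 mm.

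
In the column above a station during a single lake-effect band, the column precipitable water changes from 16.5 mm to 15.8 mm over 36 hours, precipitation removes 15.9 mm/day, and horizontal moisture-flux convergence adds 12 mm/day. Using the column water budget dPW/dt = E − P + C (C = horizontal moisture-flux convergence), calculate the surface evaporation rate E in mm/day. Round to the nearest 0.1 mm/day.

E ≈ 3.4 mm/day

dPW/dt = (15.8 − 16.5) mm / (36/24 day) = -0.467 mm/day.
E = dPW/dt + P − C = (-0.467) + 15.9 − (12) = 3.4 mm/day.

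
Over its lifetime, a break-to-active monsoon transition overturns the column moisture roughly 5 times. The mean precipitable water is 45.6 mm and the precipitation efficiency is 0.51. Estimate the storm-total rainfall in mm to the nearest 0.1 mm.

rainfall ≈ 116.3 mm

Each cycle deposits ε × PW = 0.51 × 45.6 = 23.256 mm.
Over 5 cycles: 5 × 23.256 = 116.3 mm.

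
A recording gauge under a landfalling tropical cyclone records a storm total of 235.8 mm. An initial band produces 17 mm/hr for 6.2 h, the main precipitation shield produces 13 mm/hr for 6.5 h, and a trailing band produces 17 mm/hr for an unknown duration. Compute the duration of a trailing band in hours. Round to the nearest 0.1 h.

Known phases: 17 × 6.2 + 13 × 6.5 = 105.4 + 84.5 = 189.9 mm.
Remaining depth = 235.8 − 189.9 = 45.9 mm.
Duration = 45.9 / 17 = 2.7 h.

duration ≈ 2.7 h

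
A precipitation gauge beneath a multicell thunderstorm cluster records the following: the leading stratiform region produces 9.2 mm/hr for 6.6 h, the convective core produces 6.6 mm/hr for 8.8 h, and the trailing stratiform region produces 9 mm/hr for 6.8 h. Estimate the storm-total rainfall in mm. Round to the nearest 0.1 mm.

Total = Σ Rᵢ Δtᵢ = 9.2 × 6.6 + 6.6 × 8.8 + 9 × 6.8
      = 60.72 + 58.08 + 61.2 = 180.0 mm.

total ≈ 180.0 mm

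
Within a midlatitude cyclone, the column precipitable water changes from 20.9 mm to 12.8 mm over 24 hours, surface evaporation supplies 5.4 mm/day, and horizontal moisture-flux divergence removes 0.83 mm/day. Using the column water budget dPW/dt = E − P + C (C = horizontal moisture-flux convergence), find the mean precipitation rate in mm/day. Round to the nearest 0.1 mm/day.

dPW/dt = (12.8 − 20.9) mm / (24/24 day) = -8.100 mm/day.
P = E + C − dPW/dt = 5.4 + (-0.83) − (-8.100) = 12.7 mm/day.

P ≈ 12.7 mm/day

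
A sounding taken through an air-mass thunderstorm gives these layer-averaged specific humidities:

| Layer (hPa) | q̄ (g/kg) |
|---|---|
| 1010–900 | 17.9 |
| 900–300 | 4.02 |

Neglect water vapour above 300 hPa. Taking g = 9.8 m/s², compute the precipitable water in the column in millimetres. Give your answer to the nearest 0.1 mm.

PW ≈ 44.7 mm

Precipitable water is the column-integrated vapour mass per unit area: PW = (1/g) Σ q̄ Δp, with q in kg/kg and Δp in Pa (1 kg/m² of water = 1 mm).
Layer 1010–900 hPa: Δp = 110 hPa = 11000 Pa, q̄ = 0.0179 kg/kg → 0.0179 × 11000 / 9.8 = 20.09 mm
Layer 900–300 hPa: Δp = 600 hPa = 60000 Pa, q̄ = 0.00402 kg/kg → 0.00402 × 60000 / 9.8 = 24.61 mm
PW = 20.09 + 24.61 = 44.70 ≈ 44.7 mm.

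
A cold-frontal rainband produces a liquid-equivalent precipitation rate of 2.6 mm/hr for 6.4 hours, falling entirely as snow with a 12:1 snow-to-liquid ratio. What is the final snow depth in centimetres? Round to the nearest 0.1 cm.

snow depth ≈ 20.0 cm

Liquid-equivalent depth = 2.6 × 6.4 = 16.64 mm.
Snow depth = 16.64 mm × 12 = 199.68 mm = 20.0 cm.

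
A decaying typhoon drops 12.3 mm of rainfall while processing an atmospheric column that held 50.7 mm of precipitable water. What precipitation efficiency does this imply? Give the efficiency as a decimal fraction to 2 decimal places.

ε ≈ 0.24

ε = rainfall / PW = 12.3 / 50.7 = 0.24.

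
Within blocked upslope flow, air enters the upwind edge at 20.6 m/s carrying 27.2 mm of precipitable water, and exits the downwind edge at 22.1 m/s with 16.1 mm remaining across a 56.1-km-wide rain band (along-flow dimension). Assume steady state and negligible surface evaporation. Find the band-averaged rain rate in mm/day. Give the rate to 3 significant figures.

R ≈ 315 mm/day

Column moisture flux per unit crosswind length is F = V × PW.
Inflow: F_in = 20.6 × 27.2 = 560.32 mm·m/s
Outflow: F_out = 22.1 × 16.1 = 355.81 mm·m/s
Steady-state rate R = (F_in − F_out)/L = (560.32 − 355.81) / 56100 m = 3.645e-03 mm/s.
R = 3.645e-03 × 3600 × 24 = 315 mm/day.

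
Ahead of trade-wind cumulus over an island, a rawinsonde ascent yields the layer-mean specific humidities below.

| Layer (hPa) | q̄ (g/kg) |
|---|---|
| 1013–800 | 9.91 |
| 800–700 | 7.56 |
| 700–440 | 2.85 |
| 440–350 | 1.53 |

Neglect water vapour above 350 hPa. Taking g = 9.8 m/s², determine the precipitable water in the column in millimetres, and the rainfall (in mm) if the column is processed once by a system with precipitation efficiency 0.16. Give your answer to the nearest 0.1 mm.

PW ≈ 38.2 mm; rainfall ≈ 6.1 mm

Precipitable water is the column-integrated vapour mass per unit area: PW = (1/g) Σ q̄ Δp, with q in kg/kg and Δp in Pa (1 kg/m² of water = 1 mm).
Layer 1013–800 hPa: Δp = 213 hPa = 21300 Pa, q̄ = 0.00991 kg/kg → 0.00991 × 21300 / 9.8 = 21.54 mm
Layer 800–700 hPa: Δp = 100 hPa = 10000 Pa, q̄ = 0.00756 kg/kg → 0.00756 × 10000 / 9.8 = 7.71 mm
Layer 700–440 hPa: Δp = 260 hPa = 26000 Pa, q̄ = 0.00285 kg/kg → 0.00285 × 26000 / 9.8 = 7.56 mm
Layer 440–350 hPa: Δp = 90 hPa = 9000 Pa, q̄ = 0.00153 kg/kg → 0.00153 × 9000 / 9.8 = 1.41 mm
PW = 21.54 + 7.71 + 7.56 + 1.41 = 38.22 ≈ 38.2 mm.
Rainfall = ε × PW = 0.16 × 38.2 = 6.1 mm.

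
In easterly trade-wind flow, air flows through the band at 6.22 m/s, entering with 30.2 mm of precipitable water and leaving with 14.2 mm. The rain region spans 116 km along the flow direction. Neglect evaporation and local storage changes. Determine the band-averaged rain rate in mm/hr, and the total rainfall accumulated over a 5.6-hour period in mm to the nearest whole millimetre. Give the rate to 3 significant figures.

Column moisture flux per unit crosswind length is F = V × PW.
Inflow: F_in = 6.22 × 30.2 = 187.844 mm·m/s
Outflow: F_out = 6.22 × 14.2 = 88.324 mm·m/s
Steady-state rate R = (F_in − F_out)/L = (187.844 − 88.324) / 116000 m = 8.579e-04 mm/s.
R = 8.579e-04 × 3600 = 3.09 mm/hr.
Over 5.6 h: total = 3.09 × 5.6 = 17.304 ≈ 17 mm.

R ≈ 3.09 mm/hr; total ≈ 17 mm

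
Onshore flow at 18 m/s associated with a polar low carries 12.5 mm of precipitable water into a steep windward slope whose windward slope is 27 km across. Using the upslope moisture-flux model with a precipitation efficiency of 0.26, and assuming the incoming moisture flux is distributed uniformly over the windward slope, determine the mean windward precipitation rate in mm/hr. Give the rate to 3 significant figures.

Incoming column moisture flux per unit ridge length: F = V × PW = 18 × 12.5 = 225 mm·m/s.
Spread over the 27 km slope with efficiency ε = 0.26: R = ε·F/W = 0.26 × 225 / 27000 m = 2.167e-03 mm/s.
R = 2.167e-03 × 3600 = 7.80 mm/hr.

R ≈ 7.80 mm/hr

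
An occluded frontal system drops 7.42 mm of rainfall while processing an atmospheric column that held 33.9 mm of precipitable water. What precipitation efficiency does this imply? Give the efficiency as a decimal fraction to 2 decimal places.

ε = rainfall / PW = 7.42 / 33.9 = 0.22.

ε ≈ 0.22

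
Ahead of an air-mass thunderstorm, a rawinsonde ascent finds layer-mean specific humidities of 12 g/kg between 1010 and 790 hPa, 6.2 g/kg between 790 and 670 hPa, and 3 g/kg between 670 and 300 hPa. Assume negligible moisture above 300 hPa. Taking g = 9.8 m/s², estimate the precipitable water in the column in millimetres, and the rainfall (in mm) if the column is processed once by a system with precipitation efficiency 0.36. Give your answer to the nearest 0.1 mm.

PW ≈ 45.9 mm; rainfall ≈ 16.5 mm

Precipitable water is the column-integrated vapour mass per unit area: PW = (1/g) Σ q̄ Δp, with q in kg/kg and Δp in Pa (1 kg/m² of water = 1 mm).
Layer 1010–790 hPa: Δp = 220 hPa = 22000 Pa, q̄ = 0.012 kg/kg → 0.012 × 22000 / 9.8 = 26.94 mm
Layer 790–670 hPa: Δp = 120 hPa = 12000 Pa, q̄ = 0.0062 kg/kg → 0.0062 × 12000 / 9.8 = 7.59 mm
Layer 670–300 hPa: Δp = 370 hPa = 37000 Pa, q̄ = 0.003 kg/kg → 0.003 × 37000 / 9.8 = 11.33 mm
PW = 26.94 + 7.59 + 11.33 = 45.86 ≈ 45.9 mm.
Rainfall = ε × PW = 0.36 × 45.9 = 16.5 mm.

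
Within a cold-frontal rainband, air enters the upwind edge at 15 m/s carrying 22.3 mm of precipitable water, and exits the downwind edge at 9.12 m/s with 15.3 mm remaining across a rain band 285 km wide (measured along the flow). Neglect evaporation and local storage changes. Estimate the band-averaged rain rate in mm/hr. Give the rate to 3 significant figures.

R ≈ 2.46 mm/hr

Column moisture flux per unit crosswind length is F = V × PW.
Inflow: F_in = 15 × 22.3 = 334.5 mm·m/s
Outflow: F_out = 9.12 × 15.3 = 139.536 mm·m/s
Steady-state rate R = (F_in − F_out)/L = (334.5 − 139.536) / 285000 m = 6.841e-04 mm/s.
R = 6.841e-04 × 3600 = 2.46 mm/hr.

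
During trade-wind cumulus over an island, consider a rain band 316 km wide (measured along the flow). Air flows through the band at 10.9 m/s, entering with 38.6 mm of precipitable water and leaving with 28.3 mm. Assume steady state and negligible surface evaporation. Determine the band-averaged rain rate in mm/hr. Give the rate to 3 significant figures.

R ≈ 1.28 mm/hr

Column moisture flux per unit crosswind length is F = V × PW.
Inflow: F_in = 10.9 × 38.6 = 420.74 mm·m/s
Outflow: F_out = 10.9 × 28.3 = 308.47 mm·m/s
Steady-state rate R = (F_in − F_out)/L = (420.74 − 308.47) / 316000 m = 3.553e-04 mm/s.
R = 3.553e-04 × 3600 = 1.28 mm/hr.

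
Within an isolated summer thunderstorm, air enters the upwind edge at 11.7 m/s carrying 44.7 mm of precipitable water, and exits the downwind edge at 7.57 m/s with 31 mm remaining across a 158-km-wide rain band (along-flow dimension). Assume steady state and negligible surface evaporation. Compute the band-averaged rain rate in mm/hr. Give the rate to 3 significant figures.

Column moisture flux per unit crosswind length is F = V × PW.
Inflow: F_in = 11.7 × 44.7 = 522.99 mm·m/s
Outflow: F_out = 7.57 × 31 = 234.67 mm·m/s
Steady-state rate R = (F_in − F_out)/L = (522.99 − 234.67) / 158000 m = 1.825e-03 mm/s.
R = 1.825e-03 × 3600 = 6.57 mm/hr.

R ≈ 6.57 mm/hr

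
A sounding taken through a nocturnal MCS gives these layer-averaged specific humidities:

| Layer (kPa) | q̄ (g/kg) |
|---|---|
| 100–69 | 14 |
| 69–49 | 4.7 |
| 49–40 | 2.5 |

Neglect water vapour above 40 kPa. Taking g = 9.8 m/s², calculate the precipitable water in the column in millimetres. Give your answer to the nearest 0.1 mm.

Precipitable water is the column-integrated vapour mass per unit area: PW = (1/g) Σ q̄ Δp, with q in kg/kg and Δp in Pa (1 kg/m² of water = 1 mm).
Layer 100–69 kPa: Δp = 310 hPa = 31000 Pa, q̄ = 0.014 kg/kg → 0.014 × 31000 / 9.8 = 44.29 mm
Layer 69–49 kPa: Δp = 200 hPa = 20000 Pa, q̄ = 0.0047 kg/kg → 0.0047 × 20000 / 9.8 = 9.59 mm
Layer 49–40 kPa: Δp = 90 hPa = 9000 Pa, q̄ = 0.0025 kg/kg → 0.0025 × 9000 / 9.8 = 2.30 mm
PW = 44.29 + 9.59 + 2.30 = 56.18 ≈ 56.2 mm.

PW ≈ 56.2 mm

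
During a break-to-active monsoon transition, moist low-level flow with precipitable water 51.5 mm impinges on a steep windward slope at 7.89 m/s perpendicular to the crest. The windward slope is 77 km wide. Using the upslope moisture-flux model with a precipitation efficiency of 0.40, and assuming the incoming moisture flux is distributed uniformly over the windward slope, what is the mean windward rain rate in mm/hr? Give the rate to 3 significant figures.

Incoming column moisture flux per unit ridge length: F = V × PW = 7.89 × 51.5 = 406.335 mm·m/s.
Spread over the 77 km slope with efficiency ε = 0.40: R = ε·F/W = 0.40 × 406.335 / 77000 m = 2.111e-03 mm/s.
R = 2.111e-03 × 3600 = 7.60 mm/hr.

R ≈ 7.60 mm/hr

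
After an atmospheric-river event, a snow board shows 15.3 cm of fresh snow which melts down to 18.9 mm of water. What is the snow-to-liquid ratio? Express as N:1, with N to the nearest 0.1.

Ratio = snow depth / SWE = 153 mm / 18.9 mm = 8.1, i.e. 8.1:1.

ratio ≈ 8.1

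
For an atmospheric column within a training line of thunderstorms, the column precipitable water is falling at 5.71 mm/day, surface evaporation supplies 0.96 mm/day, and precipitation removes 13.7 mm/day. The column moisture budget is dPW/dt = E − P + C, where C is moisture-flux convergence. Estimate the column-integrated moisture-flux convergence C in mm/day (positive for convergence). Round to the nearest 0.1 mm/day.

dPW/dt = -5.71 mm/day.
C = dPW/dt − E + P = (-5.71) − 0.96 + 13.7 = 7.0 mm/day.

C ≈ 7.0 mm/day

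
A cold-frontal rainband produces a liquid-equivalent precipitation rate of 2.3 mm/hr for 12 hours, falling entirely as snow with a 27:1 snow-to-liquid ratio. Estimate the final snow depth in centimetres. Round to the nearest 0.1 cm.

snow depth ≈ 74.5 cm

Liquid-equivalent depth = 2.3 × 12 = 27.6 mm.
Snow depth = 27.6 mm × 27 = 745.2 mm = 74.5 cm.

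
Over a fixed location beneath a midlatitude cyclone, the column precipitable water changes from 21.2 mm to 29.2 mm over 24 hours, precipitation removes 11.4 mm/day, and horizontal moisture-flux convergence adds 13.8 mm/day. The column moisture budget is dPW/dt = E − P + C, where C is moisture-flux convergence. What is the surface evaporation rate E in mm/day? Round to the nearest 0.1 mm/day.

E ≈ 5.6 mm/day

dPW/dt = (29.2 − 21.2) mm / (24/24 day) = +8.000 mm/day.
E = dPW/dt + P − C = (+8.000) + 11.4 − (13.8) = 5.6 mm/day.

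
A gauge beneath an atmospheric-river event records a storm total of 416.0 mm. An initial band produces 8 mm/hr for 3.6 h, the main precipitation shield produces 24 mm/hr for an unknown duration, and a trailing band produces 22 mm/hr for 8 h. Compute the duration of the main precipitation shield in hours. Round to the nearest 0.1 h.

Known phases: 8 × 3.6 + 22 × 8 = 28.8 + 176 = 204.8 mm.
Remaining depth = 416.0 − 204.8 = 211.2 mm.
Duration = 211.2 / 24 = 8.8 h.

duration ≈ 8.8 h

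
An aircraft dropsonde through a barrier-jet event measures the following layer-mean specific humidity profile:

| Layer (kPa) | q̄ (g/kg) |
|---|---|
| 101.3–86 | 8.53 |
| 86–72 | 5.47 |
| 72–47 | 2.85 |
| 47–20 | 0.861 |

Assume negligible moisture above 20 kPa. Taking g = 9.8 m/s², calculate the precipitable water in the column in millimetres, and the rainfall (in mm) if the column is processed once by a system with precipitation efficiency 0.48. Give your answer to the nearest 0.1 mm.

PW ≈ 30.8 mm; rainfall ≈ 14.8 mm

Precipitable water is the column-integrated vapour mass per unit area: PW = (1/g) Σ q̄ Δp, with q in kg/kg and Δp in Pa (1 kg/m² of water = 1 mm).
Layer 101.3–86 kPa: Δp = 153 hPa = 15300 Pa, q̄ = 0.00853 kg/kg → 0.00853 × 15300 / 9.8 = 13.32 mm
Layer 86–72 kPa: Δp = 140 hPa = 14000 Pa, q̄ = 0.00547 kg/kg → 0.00547 × 14000 / 9.8 = 7.81 mm
Layer 72–47 kPa: Δp = 250 hPa = 25000 Pa, q̄ = 0.00285 kg/kg → 0.00285 × 25000 / 9.8 = 7.27 mm
Layer 47–20 kPa: Δp = 270 hPa = 27000 Pa, q̄ = 0.000861 kg/kg → 0.000861 × 27000 / 9.8 = 2.37 mm
PW = 13.32 + 7.81 + 7.27 + 2.37 = 30.77 ≈ 30.8 mm.
Rainfall = ε × PW = 0.48 × 30.8 = 14.8 mm.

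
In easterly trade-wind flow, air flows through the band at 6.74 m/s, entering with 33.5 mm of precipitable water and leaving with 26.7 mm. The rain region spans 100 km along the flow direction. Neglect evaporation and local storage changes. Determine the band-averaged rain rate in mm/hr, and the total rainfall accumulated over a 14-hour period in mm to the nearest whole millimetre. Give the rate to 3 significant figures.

Column moisture flux per unit crosswind length is F = V × PW.
Inflow: F_in = 6.74 × 33.5 = 225.79 mm·m/s
Outflow: F_out = 6.74 × 26.7 = 179.958 mm·m/s
Steady-state rate R = (F_in − F_out)/L = (225.79 − 179.958) / 100000 m = 4.583e-04 mm/s.
R = 4.583e-04 × 3600 = 1.65 mm/hr.
Over 14 h: total = 1.65 × 14 = 23.1 ≈ 23 mm.

R ≈ 1.65 mm/hr; total ≈ 23 mm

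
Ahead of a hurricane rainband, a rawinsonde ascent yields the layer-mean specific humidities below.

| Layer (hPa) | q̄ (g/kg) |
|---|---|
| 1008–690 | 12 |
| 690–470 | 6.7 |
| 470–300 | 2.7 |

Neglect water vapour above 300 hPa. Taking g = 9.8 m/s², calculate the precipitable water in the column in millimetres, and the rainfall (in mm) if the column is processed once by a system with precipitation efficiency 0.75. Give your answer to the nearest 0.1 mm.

Precipitable water is the column-integrated vapour mass per unit area: PW = (1/g) Σ q̄ Δp, with q in kg/kg and Δp in Pa (1 kg/m² of water = 1 mm).
Layer 1008–690 hPa: Δp = 318 hPa = 31800 Pa, q̄ = 0.012 kg/kg → 0.012 × 31800 / 9.8 = 38.94 mm
Layer 690–470 hPa: Δp = 220 hPa = 22000 Pa, q̄ = 0.0067 kg/kg → 0.0067 × 22000 / 9.8 = 15.04 mm
Layer 470–300 hPa: Δp = 170 hPa = 17000 Pa, q̄ = 0.0027 kg/kg → 0.0027 × 17000 / 9.8 = 4.68 mm
PW = 38.94 + 15.04 + 4.68 = 58.66 ≈ 58.7 mm.
Rainfall = ε × PW = 0.75 × 58.7 = 44.0 mm.

PW ≈ 58.7 mm; rainfall ≈ 44.0 mm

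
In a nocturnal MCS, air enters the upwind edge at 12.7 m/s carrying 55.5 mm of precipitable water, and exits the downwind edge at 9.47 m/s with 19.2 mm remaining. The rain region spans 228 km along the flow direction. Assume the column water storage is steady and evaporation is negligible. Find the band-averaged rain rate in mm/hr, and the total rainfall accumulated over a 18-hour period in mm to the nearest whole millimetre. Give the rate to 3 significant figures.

R ≈ 8.26 mm/hr; total ≈ 149 mm

Column moisture flux per unit crosswind length is F = V × PW.
Inflow: F_in = 12.7 × 55.5 = 704.85 mm·m/s
Outflow: F_out = 9.47 × 19.2 = 181.824 mm·m/s
Steady-state rate R = (F_in − F_out)/L = (704.85 − 181.824) / 228000 m = 2.294e-03 mm/s.
R = 2.294e-03 × 3600 = 8.26 mm/hr.
Over 18 h: total = 8.26 × 18 = 148.68 ≈ 149 mm.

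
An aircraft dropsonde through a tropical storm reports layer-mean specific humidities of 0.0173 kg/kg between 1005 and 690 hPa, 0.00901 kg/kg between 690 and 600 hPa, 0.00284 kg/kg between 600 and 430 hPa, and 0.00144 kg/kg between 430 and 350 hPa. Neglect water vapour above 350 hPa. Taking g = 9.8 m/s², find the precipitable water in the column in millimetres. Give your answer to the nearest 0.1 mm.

PW ≈ 70.0 mm

Precipitable water is the column-integrated vapour mass per unit area: PW = (1/g) Σ q̄ Δp, with q in kg/kg and Δp in Pa (1 kg/m² of water = 1 mm).
Layer 1005–690 hPa: Δp = 315 hPa = 31500 Pa, q̄ = 0.0173 kg/kg → 0.0173 × 31500 / 9.8 = 55.61 mm
Layer 690–600 hPa: Δp = 90 hPa = 9000 Pa, q̄ = 0.00901 kg/kg → 0.00901 × 9000 / 9.8 = 8.27 mm
Layer 600–430 hPa: Δp = 170 hPa = 17000 Pa, q̄ = 0.00284 kg/kg → 0.00284 × 17000 / 9.8 = 4.93 mm
Layer 430–350 hPa: Δp = 80 hPa = 8000 Pa, q̄ = 0.00144 kg/kg → 0.00144 × 8000 / 9.8 = 1.18 mm
PW = 55.61 + 8.27 + 4.93 + 1.18 = 69.99 ≈ 70.0 mm.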